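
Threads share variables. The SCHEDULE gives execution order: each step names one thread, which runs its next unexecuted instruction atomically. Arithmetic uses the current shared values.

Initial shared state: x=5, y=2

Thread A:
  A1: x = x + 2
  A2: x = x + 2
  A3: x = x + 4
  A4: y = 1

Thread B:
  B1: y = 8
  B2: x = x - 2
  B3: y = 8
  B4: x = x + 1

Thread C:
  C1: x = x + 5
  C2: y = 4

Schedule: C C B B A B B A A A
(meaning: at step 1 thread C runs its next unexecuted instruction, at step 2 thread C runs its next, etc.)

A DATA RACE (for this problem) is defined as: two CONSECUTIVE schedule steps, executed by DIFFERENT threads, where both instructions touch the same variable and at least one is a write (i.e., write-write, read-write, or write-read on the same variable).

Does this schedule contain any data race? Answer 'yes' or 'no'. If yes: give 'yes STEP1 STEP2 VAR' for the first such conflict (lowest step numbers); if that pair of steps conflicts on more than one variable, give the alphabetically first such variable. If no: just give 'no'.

Answer: yes 2 3 y

Derivation:
Steps 1,2: same thread (C). No race.
Steps 2,3: C(y = 4) vs B(y = 8). RACE on y (W-W).
Steps 3,4: same thread (B). No race.
Steps 4,5: B(x = x - 2) vs A(x = x + 2). RACE on x (W-W).
Steps 5,6: A(r=x,w=x) vs B(r=-,w=y). No conflict.
Steps 6,7: same thread (B). No race.
Steps 7,8: B(x = x + 1) vs A(x = x + 2). RACE on x (W-W).
Steps 8,9: same thread (A). No race.
Steps 9,10: same thread (A). No race.
First conflict at steps 2,3.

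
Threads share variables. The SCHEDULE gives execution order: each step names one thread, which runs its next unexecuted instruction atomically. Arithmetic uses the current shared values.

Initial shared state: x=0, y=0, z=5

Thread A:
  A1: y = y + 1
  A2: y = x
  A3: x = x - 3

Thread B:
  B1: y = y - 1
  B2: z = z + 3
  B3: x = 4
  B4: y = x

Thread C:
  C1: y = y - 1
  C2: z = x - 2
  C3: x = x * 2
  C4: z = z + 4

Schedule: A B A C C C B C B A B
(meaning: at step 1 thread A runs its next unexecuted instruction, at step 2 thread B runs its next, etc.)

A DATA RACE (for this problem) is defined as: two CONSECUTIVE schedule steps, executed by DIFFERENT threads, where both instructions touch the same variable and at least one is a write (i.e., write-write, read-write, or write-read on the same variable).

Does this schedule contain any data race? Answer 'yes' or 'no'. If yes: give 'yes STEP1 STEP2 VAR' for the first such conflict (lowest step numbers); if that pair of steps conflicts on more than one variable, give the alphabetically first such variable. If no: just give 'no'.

Answer: yes 1 2 y

Derivation:
Steps 1,2: A(y = y + 1) vs B(y = y - 1). RACE on y (W-W).
Steps 2,3: B(y = y - 1) vs A(y = x). RACE on y (W-W).
Steps 3,4: A(y = x) vs C(y = y - 1). RACE on y (W-W).
Steps 4,5: same thread (C). No race.
Steps 5,6: same thread (C). No race.
Steps 6,7: C(r=x,w=x) vs B(r=z,w=z). No conflict.
Steps 7,8: B(z = z + 3) vs C(z = z + 4). RACE on z (W-W).
Steps 8,9: C(r=z,w=z) vs B(r=-,w=x). No conflict.
Steps 9,10: B(x = 4) vs A(x = x - 3). RACE on x (W-W).
Steps 10,11: A(x = x - 3) vs B(y = x). RACE on x (W-R).
First conflict at steps 1,2.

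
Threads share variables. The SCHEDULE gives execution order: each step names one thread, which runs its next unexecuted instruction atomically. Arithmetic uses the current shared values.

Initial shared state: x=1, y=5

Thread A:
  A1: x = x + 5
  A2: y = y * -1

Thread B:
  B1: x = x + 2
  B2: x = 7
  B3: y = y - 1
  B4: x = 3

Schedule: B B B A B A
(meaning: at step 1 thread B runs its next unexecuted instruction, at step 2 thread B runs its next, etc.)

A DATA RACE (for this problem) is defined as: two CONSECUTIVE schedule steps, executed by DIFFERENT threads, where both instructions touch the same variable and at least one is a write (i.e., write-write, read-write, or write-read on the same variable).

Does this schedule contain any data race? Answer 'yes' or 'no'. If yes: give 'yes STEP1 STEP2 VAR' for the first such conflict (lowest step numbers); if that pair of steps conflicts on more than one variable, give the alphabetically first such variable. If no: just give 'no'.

Answer: yes 4 5 x

Derivation:
Steps 1,2: same thread (B). No race.
Steps 2,3: same thread (B). No race.
Steps 3,4: B(r=y,w=y) vs A(r=x,w=x). No conflict.
Steps 4,5: A(x = x + 5) vs B(x = 3). RACE on x (W-W).
Steps 5,6: B(r=-,w=x) vs A(r=y,w=y). No conflict.
First conflict at steps 4,5.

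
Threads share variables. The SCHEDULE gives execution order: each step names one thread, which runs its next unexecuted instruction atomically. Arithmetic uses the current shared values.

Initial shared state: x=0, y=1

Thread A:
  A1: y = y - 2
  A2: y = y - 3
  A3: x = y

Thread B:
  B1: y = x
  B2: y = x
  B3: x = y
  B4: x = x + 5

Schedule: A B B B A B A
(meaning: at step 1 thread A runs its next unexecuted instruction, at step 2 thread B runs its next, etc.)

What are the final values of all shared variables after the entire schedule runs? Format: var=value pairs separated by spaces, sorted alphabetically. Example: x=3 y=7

Step 1: thread A executes A1 (y = y - 2). Shared: x=0 y=-1. PCs: A@1 B@0
Step 2: thread B executes B1 (y = x). Shared: x=0 y=0. PCs: A@1 B@1
Step 3: thread B executes B2 (y = x). Shared: x=0 y=0. PCs: A@1 B@2
Step 4: thread B executes B3 (x = y). Shared: x=0 y=0. PCs: A@1 B@3
Step 5: thread A executes A2 (y = y - 3). Shared: x=0 y=-3. PCs: A@2 B@3
Step 6: thread B executes B4 (x = x + 5). Shared: x=5 y=-3. PCs: A@2 B@4
Step 7: thread A executes A3 (x = y). Shared: x=-3 y=-3. PCs: A@3 B@4

Answer: x=-3 y=-3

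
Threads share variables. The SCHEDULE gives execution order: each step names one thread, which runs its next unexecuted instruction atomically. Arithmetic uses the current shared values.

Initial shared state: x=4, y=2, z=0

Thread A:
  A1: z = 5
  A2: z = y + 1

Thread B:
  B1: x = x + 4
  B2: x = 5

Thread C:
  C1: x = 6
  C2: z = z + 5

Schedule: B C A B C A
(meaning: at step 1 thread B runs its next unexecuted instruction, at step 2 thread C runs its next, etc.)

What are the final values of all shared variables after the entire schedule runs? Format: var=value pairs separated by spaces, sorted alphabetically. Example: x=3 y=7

Answer: x=5 y=2 z=3

Derivation:
Step 1: thread B executes B1 (x = x + 4). Shared: x=8 y=2 z=0. PCs: A@0 B@1 C@0
Step 2: thread C executes C1 (x = 6). Shared: x=6 y=2 z=0. PCs: A@0 B@1 C@1
Step 3: thread A executes A1 (z = 5). Shared: x=6 y=2 z=5. PCs: A@1 B@1 C@1
Step 4: thread B executes B2 (x = 5). Shared: x=5 y=2 z=5. PCs: A@1 B@2 C@1
Step 5: thread C executes C2 (z = z + 5). Shared: x=5 y=2 z=10. PCs: A@1 B@2 C@2
Step 6: thread A executes A2 (z = y + 1). Shared: x=5 y=2 z=3. PCs: A@2 B@2 C@2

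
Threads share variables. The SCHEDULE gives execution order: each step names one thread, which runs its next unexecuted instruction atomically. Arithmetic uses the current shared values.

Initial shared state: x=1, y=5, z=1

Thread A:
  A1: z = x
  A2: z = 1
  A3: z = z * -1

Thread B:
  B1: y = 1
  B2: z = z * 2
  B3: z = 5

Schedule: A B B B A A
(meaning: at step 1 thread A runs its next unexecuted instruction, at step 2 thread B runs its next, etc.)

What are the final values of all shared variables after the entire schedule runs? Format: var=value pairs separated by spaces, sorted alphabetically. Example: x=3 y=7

Step 1: thread A executes A1 (z = x). Shared: x=1 y=5 z=1. PCs: A@1 B@0
Step 2: thread B executes B1 (y = 1). Shared: x=1 y=1 z=1. PCs: A@1 B@1
Step 3: thread B executes B2 (z = z * 2). Shared: x=1 y=1 z=2. PCs: A@1 B@2
Step 4: thread B executes B3 (z = 5). Shared: x=1 y=1 z=5. PCs: A@1 B@3
Step 5: thread A executes A2 (z = 1). Shared: x=1 y=1 z=1. PCs: A@2 B@3
Step 6: thread A executes A3 (z = z * -1). Shared: x=1 y=1 z=-1. PCs: A@3 B@3

Answer: x=1 y=1 z=-1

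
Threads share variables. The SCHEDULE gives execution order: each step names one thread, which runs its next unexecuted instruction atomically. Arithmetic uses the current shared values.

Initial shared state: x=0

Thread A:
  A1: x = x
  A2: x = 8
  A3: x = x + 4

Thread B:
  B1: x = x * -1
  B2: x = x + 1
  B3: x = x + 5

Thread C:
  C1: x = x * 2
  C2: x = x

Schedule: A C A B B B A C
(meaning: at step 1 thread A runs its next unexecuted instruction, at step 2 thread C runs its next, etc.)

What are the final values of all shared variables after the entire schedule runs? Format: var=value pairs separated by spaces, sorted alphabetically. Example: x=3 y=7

Step 1: thread A executes A1 (x = x). Shared: x=0. PCs: A@1 B@0 C@0
Step 2: thread C executes C1 (x = x * 2). Shared: x=0. PCs: A@1 B@0 C@1
Step 3: thread A executes A2 (x = 8). Shared: x=8. PCs: A@2 B@0 C@1
Step 4: thread B executes B1 (x = x * -1). Shared: x=-8. PCs: A@2 B@1 C@1
Step 5: thread B executes B2 (x = x + 1). Shared: x=-7. PCs: A@2 B@2 C@1
Step 6: thread B executes B3 (x = x + 5). Shared: x=-2. PCs: A@2 B@3 C@1
Step 7: thread A executes A3 (x = x + 4). Shared: x=2. PCs: A@3 B@3 C@1
Step 8: thread C executes C2 (x = x). Shared: x=2. PCs: A@3 B@3 C@2

Answer: x=2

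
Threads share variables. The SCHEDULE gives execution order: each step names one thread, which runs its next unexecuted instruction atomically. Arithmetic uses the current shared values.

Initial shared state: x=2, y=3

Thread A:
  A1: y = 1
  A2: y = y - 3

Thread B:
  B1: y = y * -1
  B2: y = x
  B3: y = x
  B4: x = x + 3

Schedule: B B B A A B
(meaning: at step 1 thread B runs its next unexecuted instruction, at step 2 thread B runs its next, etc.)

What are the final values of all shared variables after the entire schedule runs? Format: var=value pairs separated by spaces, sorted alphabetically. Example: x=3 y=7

Step 1: thread B executes B1 (y = y * -1). Shared: x=2 y=-3. PCs: A@0 B@1
Step 2: thread B executes B2 (y = x). Shared: x=2 y=2. PCs: A@0 B@2
Step 3: thread B executes B3 (y = x). Shared: x=2 y=2. PCs: A@0 B@3
Step 4: thread A executes A1 (y = 1). Shared: x=2 y=1. PCs: A@1 B@3
Step 5: thread A executes A2 (y = y - 3). Shared: x=2 y=-2. PCs: A@2 B@3
Step 6: thread B executes B4 (x = x + 3). Shared: x=5 y=-2. PCs: A@2 B@4

Answer: x=5 y=-2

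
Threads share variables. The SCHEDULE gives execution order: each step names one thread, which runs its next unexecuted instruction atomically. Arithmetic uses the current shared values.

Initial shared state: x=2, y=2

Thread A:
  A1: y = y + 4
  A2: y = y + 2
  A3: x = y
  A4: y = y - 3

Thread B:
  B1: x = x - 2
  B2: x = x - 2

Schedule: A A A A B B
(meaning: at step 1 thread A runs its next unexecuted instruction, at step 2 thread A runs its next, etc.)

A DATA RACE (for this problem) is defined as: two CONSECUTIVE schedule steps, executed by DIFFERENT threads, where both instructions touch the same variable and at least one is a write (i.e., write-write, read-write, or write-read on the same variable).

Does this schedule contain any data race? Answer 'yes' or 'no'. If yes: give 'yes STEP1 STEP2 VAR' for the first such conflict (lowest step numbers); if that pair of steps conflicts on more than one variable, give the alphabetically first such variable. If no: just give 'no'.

Steps 1,2: same thread (A). No race.
Steps 2,3: same thread (A). No race.
Steps 3,4: same thread (A). No race.
Steps 4,5: A(r=y,w=y) vs B(r=x,w=x). No conflict.
Steps 5,6: same thread (B). No race.

Answer: no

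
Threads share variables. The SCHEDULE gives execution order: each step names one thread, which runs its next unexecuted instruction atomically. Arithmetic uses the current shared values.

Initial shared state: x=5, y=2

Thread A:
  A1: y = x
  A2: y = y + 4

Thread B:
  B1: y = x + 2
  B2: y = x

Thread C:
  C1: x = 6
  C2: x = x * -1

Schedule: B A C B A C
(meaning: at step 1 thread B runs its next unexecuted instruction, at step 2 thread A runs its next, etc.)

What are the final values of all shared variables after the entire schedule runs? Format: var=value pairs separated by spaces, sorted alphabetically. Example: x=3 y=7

Step 1: thread B executes B1 (y = x + 2). Shared: x=5 y=7. PCs: A@0 B@1 C@0
Step 2: thread A executes A1 (y = x). Shared: x=5 y=5. PCs: A@1 B@1 C@0
Step 3: thread C executes C1 (x = 6). Shared: x=6 y=5. PCs: A@1 B@1 C@1
Step 4: thread B executes B2 (y = x). Shared: x=6 y=6. PCs: A@1 B@2 C@1
Step 5: thread A executes A2 (y = y + 4). Shared: x=6 y=10. PCs: A@2 B@2 C@1
Step 6: thread C executes C2 (x = x * -1). Shared: x=-6 y=10. PCs: A@2 B@2 C@2

Answer: x=-6 y=10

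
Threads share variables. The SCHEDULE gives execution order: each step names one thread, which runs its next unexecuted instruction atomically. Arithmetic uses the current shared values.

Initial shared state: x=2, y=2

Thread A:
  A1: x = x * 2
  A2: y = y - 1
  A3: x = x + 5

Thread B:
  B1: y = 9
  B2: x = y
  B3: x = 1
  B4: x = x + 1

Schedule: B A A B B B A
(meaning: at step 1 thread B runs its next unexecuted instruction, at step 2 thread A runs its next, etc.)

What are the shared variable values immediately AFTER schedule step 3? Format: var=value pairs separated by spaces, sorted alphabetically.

Answer: x=4 y=8

Derivation:
Step 1: thread B executes B1 (y = 9). Shared: x=2 y=9. PCs: A@0 B@1
Step 2: thread A executes A1 (x = x * 2). Shared: x=4 y=9. PCs: A@1 B@1
Step 3: thread A executes A2 (y = y - 1). Shared: x=4 y=8. PCs: A@2 B@1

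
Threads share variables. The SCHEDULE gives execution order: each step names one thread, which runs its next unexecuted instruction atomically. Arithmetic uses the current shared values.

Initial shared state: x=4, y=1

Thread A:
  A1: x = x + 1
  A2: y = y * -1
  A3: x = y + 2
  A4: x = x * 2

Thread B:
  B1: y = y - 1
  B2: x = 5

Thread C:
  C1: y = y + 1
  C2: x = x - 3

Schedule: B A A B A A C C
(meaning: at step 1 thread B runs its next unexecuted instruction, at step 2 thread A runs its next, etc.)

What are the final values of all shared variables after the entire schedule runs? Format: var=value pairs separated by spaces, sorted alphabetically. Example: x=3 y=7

Answer: x=1 y=1

Derivation:
Step 1: thread B executes B1 (y = y - 1). Shared: x=4 y=0. PCs: A@0 B@1 C@0
Step 2: thread A executes A1 (x = x + 1). Shared: x=5 y=0. PCs: A@1 B@1 C@0
Step 3: thread A executes A2 (y = y * -1). Shared: x=5 y=0. PCs: A@2 B@1 C@0
Step 4: thread B executes B2 (x = 5). Shared: x=5 y=0. PCs: A@2 B@2 C@0
Step 5: thread A executes A3 (x = y + 2). Shared: x=2 y=0. PCs: A@3 B@2 C@0
Step 6: thread A executes A4 (x = x * 2). Shared: x=4 y=0. PCs: A@4 B@2 C@0
Step 7: thread C executes C1 (y = y + 1). Shared: x=4 y=1. PCs: A@4 B@2 C@1
Step 8: thread C executes C2 (x = x - 3). Shared: x=1 y=1. PCs: A@4 B@2 C@2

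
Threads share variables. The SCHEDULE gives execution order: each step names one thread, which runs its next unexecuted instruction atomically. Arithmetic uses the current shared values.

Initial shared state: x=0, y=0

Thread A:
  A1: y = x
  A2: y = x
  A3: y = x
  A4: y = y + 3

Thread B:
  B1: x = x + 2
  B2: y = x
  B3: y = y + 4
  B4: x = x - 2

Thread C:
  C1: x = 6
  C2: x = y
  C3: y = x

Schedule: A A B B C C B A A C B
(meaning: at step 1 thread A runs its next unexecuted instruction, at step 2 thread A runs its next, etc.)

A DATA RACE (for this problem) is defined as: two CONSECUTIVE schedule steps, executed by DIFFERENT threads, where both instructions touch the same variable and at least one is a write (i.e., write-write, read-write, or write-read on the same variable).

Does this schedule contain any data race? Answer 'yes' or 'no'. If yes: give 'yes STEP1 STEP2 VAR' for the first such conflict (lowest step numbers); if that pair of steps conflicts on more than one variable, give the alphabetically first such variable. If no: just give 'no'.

Answer: yes 2 3 x

Derivation:
Steps 1,2: same thread (A). No race.
Steps 2,3: A(y = x) vs B(x = x + 2). RACE on x (R-W).
Steps 3,4: same thread (B). No race.
Steps 4,5: B(y = x) vs C(x = 6). RACE on x (R-W).
Steps 5,6: same thread (C). No race.
Steps 6,7: C(x = y) vs B(y = y + 4). RACE on y (R-W).
Steps 7,8: B(y = y + 4) vs A(y = x). RACE on y (W-W).
Steps 8,9: same thread (A). No race.
Steps 9,10: A(y = y + 3) vs C(y = x). RACE on y (W-W).
Steps 10,11: C(y = x) vs B(x = x - 2). RACE on x (R-W).
First conflict at steps 2,3.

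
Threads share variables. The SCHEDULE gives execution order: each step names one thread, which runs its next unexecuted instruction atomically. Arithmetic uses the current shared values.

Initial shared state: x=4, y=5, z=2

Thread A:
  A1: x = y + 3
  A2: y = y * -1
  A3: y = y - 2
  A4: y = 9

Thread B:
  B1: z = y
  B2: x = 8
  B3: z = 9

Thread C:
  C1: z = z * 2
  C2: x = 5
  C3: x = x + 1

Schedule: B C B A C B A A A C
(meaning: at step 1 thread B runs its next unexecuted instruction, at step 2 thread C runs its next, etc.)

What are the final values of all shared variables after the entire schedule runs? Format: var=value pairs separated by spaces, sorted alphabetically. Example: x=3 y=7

Step 1: thread B executes B1 (z = y). Shared: x=4 y=5 z=5. PCs: A@0 B@1 C@0
Step 2: thread C executes C1 (z = z * 2). Shared: x=4 y=5 z=10. PCs: A@0 B@1 C@1
Step 3: thread B executes B2 (x = 8). Shared: x=8 y=5 z=10. PCs: A@0 B@2 C@1
Step 4: thread A executes A1 (x = y + 3). Shared: x=8 y=5 z=10. PCs: A@1 B@2 C@1
Step 5: thread C executes C2 (x = 5). Shared: x=5 y=5 z=10. PCs: A@1 B@2 C@2
Step 6: thread B executes B3 (z = 9). Shared: x=5 y=5 z=9. PCs: A@1 B@3 C@2
Step 7: thread A executes A2 (y = y * -1). Shared: x=5 y=-5 z=9. PCs: A@2 B@3 C@2
Step 8: thread A executes A3 (y = y - 2). Shared: x=5 y=-7 z=9. PCs: A@3 B@3 C@2
Step 9: thread A executes A4 (y = 9). Shared: x=5 y=9 z=9. PCs: A@4 B@3 C@2
Step 10: thread C executes C3 (x = x + 1). Shared: x=6 y=9 z=9. PCs: A@4 B@3 C@3

Answer: x=6 y=9 z=9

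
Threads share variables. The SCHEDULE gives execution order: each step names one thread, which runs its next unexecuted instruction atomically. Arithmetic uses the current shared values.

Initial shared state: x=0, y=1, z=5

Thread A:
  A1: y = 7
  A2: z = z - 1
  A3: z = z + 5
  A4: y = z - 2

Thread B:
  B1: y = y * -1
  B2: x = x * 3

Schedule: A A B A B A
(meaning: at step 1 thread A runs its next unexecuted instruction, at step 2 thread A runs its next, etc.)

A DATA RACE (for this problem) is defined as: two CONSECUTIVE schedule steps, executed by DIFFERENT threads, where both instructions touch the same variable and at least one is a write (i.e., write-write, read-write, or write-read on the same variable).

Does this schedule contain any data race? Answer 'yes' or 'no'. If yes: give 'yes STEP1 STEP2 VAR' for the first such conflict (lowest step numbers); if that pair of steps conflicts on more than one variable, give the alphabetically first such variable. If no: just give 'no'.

Steps 1,2: same thread (A). No race.
Steps 2,3: A(r=z,w=z) vs B(r=y,w=y). No conflict.
Steps 3,4: B(r=y,w=y) vs A(r=z,w=z). No conflict.
Steps 4,5: A(r=z,w=z) vs B(r=x,w=x). No conflict.
Steps 5,6: B(r=x,w=x) vs A(r=z,w=y). No conflict.

Answer: no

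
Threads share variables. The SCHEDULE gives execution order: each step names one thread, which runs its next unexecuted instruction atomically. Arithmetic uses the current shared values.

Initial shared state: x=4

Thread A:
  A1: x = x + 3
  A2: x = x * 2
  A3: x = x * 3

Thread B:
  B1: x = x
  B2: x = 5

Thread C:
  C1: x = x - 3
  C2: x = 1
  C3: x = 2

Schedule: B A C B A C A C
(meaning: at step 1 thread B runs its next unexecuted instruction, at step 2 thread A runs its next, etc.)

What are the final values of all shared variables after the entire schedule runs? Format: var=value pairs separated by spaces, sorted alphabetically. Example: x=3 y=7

Step 1: thread B executes B1 (x = x). Shared: x=4. PCs: A@0 B@1 C@0
Step 2: thread A executes A1 (x = x + 3). Shared: x=7. PCs: A@1 B@1 C@0
Step 3: thread C executes C1 (x = x - 3). Shared: x=4. PCs: A@1 B@1 C@1
Step 4: thread B executes B2 (x = 5). Shared: x=5. PCs: A@1 B@2 C@1
Step 5: thread A executes A2 (x = x * 2). Shared: x=10. PCs: A@2 B@2 C@1
Step 6: thread C executes C2 (x = 1). Shared: x=1. PCs: A@2 B@2 C@2
Step 7: thread A executes A3 (x = x * 3). Shared: x=3. PCs: A@3 B@2 C@2
Step 8: thread C executes C3 (x = 2). Shared: x=2. PCs: A@3 B@2 C@3

Answer: x=2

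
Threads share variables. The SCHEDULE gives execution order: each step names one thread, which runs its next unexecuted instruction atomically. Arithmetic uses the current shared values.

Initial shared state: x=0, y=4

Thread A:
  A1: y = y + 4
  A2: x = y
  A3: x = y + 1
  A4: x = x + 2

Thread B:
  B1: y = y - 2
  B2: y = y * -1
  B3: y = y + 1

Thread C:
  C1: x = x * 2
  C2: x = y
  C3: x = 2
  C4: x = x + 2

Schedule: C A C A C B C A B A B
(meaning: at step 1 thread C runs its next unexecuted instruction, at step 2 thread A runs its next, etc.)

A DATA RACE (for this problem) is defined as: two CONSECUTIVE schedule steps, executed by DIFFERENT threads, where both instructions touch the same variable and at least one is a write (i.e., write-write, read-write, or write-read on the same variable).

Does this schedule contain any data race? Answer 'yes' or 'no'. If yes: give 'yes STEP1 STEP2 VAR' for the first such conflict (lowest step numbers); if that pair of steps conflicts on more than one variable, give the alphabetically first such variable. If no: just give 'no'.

Steps 1,2: C(r=x,w=x) vs A(r=y,w=y). No conflict.
Steps 2,3: A(y = y + 4) vs C(x = y). RACE on y (W-R).
Steps 3,4: C(x = y) vs A(x = y). RACE on x (W-W).
Steps 4,5: A(x = y) vs C(x = 2). RACE on x (W-W).
Steps 5,6: C(r=-,w=x) vs B(r=y,w=y). No conflict.
Steps 6,7: B(r=y,w=y) vs C(r=x,w=x). No conflict.
Steps 7,8: C(x = x + 2) vs A(x = y + 1). RACE on x (W-W).
Steps 8,9: A(x = y + 1) vs B(y = y * -1). RACE on y (R-W).
Steps 9,10: B(r=y,w=y) vs A(r=x,w=x). No conflict.
Steps 10,11: A(r=x,w=x) vs B(r=y,w=y). No conflict.
First conflict at steps 2,3.

Answer: yes 2 3 y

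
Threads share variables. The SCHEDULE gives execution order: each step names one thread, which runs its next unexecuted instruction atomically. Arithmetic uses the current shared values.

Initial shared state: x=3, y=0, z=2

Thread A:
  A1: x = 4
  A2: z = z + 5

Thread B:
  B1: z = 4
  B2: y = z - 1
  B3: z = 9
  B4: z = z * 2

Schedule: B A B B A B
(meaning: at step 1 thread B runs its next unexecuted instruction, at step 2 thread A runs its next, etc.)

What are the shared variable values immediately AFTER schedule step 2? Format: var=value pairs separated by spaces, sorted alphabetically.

Step 1: thread B executes B1 (z = 4). Shared: x=3 y=0 z=4. PCs: A@0 B@1
Step 2: thread A executes A1 (x = 4). Shared: x=4 y=0 z=4. PCs: A@1 B@1

Answer: x=4 y=0 z=4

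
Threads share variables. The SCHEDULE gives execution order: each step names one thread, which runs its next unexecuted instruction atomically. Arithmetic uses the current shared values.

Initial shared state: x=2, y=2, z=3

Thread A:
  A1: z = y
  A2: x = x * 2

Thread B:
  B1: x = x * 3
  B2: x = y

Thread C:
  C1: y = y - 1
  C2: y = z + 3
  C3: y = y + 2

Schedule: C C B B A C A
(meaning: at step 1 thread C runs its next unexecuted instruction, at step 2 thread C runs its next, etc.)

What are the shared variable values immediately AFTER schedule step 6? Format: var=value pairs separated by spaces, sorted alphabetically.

Answer: x=6 y=8 z=6

Derivation:
Step 1: thread C executes C1 (y = y - 1). Shared: x=2 y=1 z=3. PCs: A@0 B@0 C@1
Step 2: thread C executes C2 (y = z + 3). Shared: x=2 y=6 z=3. PCs: A@0 B@0 C@2
Step 3: thread B executes B1 (x = x * 3). Shared: x=6 y=6 z=3. PCs: A@0 B@1 C@2
Step 4: thread B executes B2 (x = y). Shared: x=6 y=6 z=3. PCs: A@0 B@2 C@2
Step 5: thread A executes A1 (z = y). Shared: x=6 y=6 z=6. PCs: A@1 B@2 C@2
Step 6: thread C executes C3 (y = y + 2). Shared: x=6 y=8 z=6. PCs: A@1 B@2 C@3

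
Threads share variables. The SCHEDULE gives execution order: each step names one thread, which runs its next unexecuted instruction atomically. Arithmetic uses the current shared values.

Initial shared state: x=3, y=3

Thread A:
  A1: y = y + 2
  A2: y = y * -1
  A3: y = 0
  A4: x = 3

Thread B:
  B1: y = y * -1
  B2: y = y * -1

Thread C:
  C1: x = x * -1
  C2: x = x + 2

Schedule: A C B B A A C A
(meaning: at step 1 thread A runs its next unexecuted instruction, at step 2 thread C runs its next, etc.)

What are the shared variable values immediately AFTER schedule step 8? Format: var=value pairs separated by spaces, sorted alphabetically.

Step 1: thread A executes A1 (y = y + 2). Shared: x=3 y=5. PCs: A@1 B@0 C@0
Step 2: thread C executes C1 (x = x * -1). Shared: x=-3 y=5. PCs: A@1 B@0 C@1
Step 3: thread B executes B1 (y = y * -1). Shared: x=-3 y=-5. PCs: A@1 B@1 C@1
Step 4: thread B executes B2 (y = y * -1). Shared: x=-3 y=5. PCs: A@1 B@2 C@1
Step 5: thread A executes A2 (y = y * -1). Shared: x=-3 y=-5. PCs: A@2 B@2 C@1
Step 6: thread A executes A3 (y = 0). Shared: x=-3 y=0. PCs: A@3 B@2 C@1
Step 7: thread C executes C2 (x = x + 2). Shared: x=-1 y=0. PCs: A@3 B@2 C@2
Step 8: thread A executes A4 (x = 3). Shared: x=3 y=0. PCs: A@4 B@2 C@2

Answer: x=3 y=0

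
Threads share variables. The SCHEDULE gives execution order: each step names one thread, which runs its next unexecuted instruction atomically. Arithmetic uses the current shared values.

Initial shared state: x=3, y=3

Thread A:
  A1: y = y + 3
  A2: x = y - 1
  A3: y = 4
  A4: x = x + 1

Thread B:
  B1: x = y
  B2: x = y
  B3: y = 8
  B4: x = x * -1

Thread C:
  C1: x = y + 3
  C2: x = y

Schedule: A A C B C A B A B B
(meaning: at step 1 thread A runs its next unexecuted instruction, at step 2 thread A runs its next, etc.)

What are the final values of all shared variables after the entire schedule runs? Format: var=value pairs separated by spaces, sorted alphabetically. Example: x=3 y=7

Step 1: thread A executes A1 (y = y + 3). Shared: x=3 y=6. PCs: A@1 B@0 C@0
Step 2: thread A executes A2 (x = y - 1). Shared: x=5 y=6. PCs: A@2 B@0 C@0
Step 3: thread C executes C1 (x = y + 3). Shared: x=9 y=6. PCs: A@2 B@0 C@1
Step 4: thread B executes B1 (x = y). Shared: x=6 y=6. PCs: A@2 B@1 C@1
Step 5: thread C executes C2 (x = y). Shared: x=6 y=6. PCs: A@2 B@1 C@2
Step 6: thread A executes A3 (y = 4). Shared: x=6 y=4. PCs: A@3 B@1 C@2
Step 7: thread B executes B2 (x = y). Shared: x=4 y=4. PCs: A@3 B@2 C@2
Step 8: thread A executes A4 (x = x + 1). Shared: x=5 y=4. PCs: A@4 B@2 C@2
Step 9: thread B executes B3 (y = 8). Shared: x=5 y=8. PCs: A@4 B@3 C@2
Step 10: thread B executes B4 (x = x * -1). Shared: x=-5 y=8. PCs: A@4 B@4 C@2

Answer: x=-5 y=8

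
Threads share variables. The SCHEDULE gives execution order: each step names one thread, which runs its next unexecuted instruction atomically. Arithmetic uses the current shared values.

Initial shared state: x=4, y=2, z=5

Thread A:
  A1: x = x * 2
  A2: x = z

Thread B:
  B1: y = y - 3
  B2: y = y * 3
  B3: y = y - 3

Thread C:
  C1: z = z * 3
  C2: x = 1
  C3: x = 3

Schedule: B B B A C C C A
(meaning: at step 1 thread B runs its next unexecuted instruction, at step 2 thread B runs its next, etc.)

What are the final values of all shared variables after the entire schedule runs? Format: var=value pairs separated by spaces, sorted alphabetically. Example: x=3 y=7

Answer: x=15 y=-6 z=15

Derivation:
Step 1: thread B executes B1 (y = y - 3). Shared: x=4 y=-1 z=5. PCs: A@0 B@1 C@0
Step 2: thread B executes B2 (y = y * 3). Shared: x=4 y=-3 z=5. PCs: A@0 B@2 C@0
Step 3: thread B executes B3 (y = y - 3). Shared: x=4 y=-6 z=5. PCs: A@0 B@3 C@0
Step 4: thread A executes A1 (x = x * 2). Shared: x=8 y=-6 z=5. PCs: A@1 B@3 C@0
Step 5: thread C executes C1 (z = z * 3). Shared: x=8 y=-6 z=15. PCs: A@1 B@3 C@1
Step 6: thread C executes C2 (x = 1). Shared: x=1 y=-6 z=15. PCs: A@1 B@3 C@2
Step 7: thread C executes C3 (x = 3). Shared: x=3 y=-6 z=15. PCs: A@1 B@3 C@3
Step 8: thread A executes A2 (x = z). Shared: x=15 y=-6 z=15. PCs: A@2 B@3 C@3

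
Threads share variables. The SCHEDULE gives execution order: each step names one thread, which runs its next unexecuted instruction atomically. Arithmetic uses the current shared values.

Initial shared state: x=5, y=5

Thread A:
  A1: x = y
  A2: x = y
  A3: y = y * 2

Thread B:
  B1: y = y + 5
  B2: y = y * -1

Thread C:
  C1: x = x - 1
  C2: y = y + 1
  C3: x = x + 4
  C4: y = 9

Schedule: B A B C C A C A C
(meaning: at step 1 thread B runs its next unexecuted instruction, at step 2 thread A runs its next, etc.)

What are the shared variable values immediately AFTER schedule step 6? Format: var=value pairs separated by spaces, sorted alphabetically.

Answer: x=-9 y=-9

Derivation:
Step 1: thread B executes B1 (y = y + 5). Shared: x=5 y=10. PCs: A@0 B@1 C@0
Step 2: thread A executes A1 (x = y). Shared: x=10 y=10. PCs: A@1 B@1 C@0
Step 3: thread B executes B2 (y = y * -1). Shared: x=10 y=-10. PCs: A@1 B@2 C@0
Step 4: thread C executes C1 (x = x - 1). Shared: x=9 y=-10. PCs: A@1 B@2 C@1
Step 5: thread C executes C2 (y = y + 1). Shared: x=9 y=-9. PCs: A@1 B@2 C@2
Step 6: thread A executes A2 (x = y). Shared: x=-9 y=-9. PCs: A@2 B@2 C@2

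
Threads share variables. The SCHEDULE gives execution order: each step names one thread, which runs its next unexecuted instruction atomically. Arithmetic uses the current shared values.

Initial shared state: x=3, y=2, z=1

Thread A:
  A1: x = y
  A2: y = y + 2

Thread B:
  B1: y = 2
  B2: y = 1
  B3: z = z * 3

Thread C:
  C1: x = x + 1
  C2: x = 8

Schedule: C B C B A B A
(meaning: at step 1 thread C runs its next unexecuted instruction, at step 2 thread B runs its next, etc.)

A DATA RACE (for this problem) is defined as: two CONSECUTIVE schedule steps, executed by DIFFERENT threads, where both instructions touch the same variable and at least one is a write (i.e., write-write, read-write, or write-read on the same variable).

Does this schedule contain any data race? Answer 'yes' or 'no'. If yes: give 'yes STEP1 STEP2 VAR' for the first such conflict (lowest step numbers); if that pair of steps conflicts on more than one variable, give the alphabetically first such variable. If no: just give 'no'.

Answer: yes 4 5 y

Derivation:
Steps 1,2: C(r=x,w=x) vs B(r=-,w=y). No conflict.
Steps 2,3: B(r=-,w=y) vs C(r=-,w=x). No conflict.
Steps 3,4: C(r=-,w=x) vs B(r=-,w=y). No conflict.
Steps 4,5: B(y = 1) vs A(x = y). RACE on y (W-R).
Steps 5,6: A(r=y,w=x) vs B(r=z,w=z). No conflict.
Steps 6,7: B(r=z,w=z) vs A(r=y,w=y). No conflict.
First conflict at steps 4,5.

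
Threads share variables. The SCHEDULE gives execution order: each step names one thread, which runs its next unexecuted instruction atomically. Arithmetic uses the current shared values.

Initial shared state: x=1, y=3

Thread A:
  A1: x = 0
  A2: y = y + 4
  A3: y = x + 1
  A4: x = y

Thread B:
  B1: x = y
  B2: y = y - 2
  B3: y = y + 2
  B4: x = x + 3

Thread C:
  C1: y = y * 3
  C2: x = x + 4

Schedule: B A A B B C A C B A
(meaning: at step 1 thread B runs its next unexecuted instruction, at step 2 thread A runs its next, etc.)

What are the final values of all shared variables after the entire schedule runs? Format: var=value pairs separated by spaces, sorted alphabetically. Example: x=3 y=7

Step 1: thread B executes B1 (x = y). Shared: x=3 y=3. PCs: A@0 B@1 C@0
Step 2: thread A executes A1 (x = 0). Shared: x=0 y=3. PCs: A@1 B@1 C@0
Step 3: thread A executes A2 (y = y + 4). Shared: x=0 y=7. PCs: A@2 B@1 C@0
Step 4: thread B executes B2 (y = y - 2). Shared: x=0 y=5. PCs: A@2 B@2 C@0
Step 5: thread B executes B3 (y = y + 2). Shared: x=0 y=7. PCs: A@2 B@3 C@0
Step 6: thread C executes C1 (y = y * 3). Shared: x=0 y=21. PCs: A@2 B@3 C@1
Step 7: thread A executes A3 (y = x + 1). Shared: x=0 y=1. PCs: A@3 B@3 C@1
Step 8: thread C executes C2 (x = x + 4). Shared: x=4 y=1. PCs: A@3 B@3 C@2
Step 9: thread B executes B4 (x = x + 3). Shared: x=7 y=1. PCs: A@3 B@4 C@2
Step 10: thread A executes A4 (x = y). Shared: x=1 y=1. PCs: A@4 B@4 C@2

Answer: x=1 y=1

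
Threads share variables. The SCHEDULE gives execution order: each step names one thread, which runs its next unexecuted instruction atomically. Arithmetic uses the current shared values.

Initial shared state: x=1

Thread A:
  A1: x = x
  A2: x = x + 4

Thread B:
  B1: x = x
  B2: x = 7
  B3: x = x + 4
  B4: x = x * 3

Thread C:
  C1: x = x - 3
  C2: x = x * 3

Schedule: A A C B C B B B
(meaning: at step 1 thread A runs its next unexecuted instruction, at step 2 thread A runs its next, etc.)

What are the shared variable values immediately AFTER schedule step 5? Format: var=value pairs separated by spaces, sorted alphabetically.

Answer: x=6

Derivation:
Step 1: thread A executes A1 (x = x). Shared: x=1. PCs: A@1 B@0 C@0
Step 2: thread A executes A2 (x = x + 4). Shared: x=5. PCs: A@2 B@0 C@0
Step 3: thread C executes C1 (x = x - 3). Shared: x=2. PCs: A@2 B@0 C@1
Step 4: thread B executes B1 (x = x). Shared: x=2. PCs: A@2 B@1 C@1
Step 5: thread C executes C2 (x = x * 3). Shared: x=6. PCs: A@2 B@1 C@2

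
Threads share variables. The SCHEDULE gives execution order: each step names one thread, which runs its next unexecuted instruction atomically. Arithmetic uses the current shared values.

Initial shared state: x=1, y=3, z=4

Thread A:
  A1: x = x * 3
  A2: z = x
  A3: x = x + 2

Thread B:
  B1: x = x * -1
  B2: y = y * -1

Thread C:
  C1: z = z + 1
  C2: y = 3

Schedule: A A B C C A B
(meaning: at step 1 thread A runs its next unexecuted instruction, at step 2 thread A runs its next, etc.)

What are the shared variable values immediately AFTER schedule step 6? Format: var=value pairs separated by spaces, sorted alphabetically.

Step 1: thread A executes A1 (x = x * 3). Shared: x=3 y=3 z=4. PCs: A@1 B@0 C@0
Step 2: thread A executes A2 (z = x). Shared: x=3 y=3 z=3. PCs: A@2 B@0 C@0
Step 3: thread B executes B1 (x = x * -1). Shared: x=-3 y=3 z=3. PCs: A@2 B@1 C@0
Step 4: thread C executes C1 (z = z + 1). Shared: x=-3 y=3 z=4. PCs: A@2 B@1 C@1
Step 5: thread C executes C2 (y = 3). Shared: x=-3 y=3 z=4. PCs: A@2 B@1 C@2
Step 6: thread A executes A3 (x = x + 2). Shared: x=-1 y=3 z=4. PCs: A@3 B@1 C@2

Answer: x=-1 y=3 z=4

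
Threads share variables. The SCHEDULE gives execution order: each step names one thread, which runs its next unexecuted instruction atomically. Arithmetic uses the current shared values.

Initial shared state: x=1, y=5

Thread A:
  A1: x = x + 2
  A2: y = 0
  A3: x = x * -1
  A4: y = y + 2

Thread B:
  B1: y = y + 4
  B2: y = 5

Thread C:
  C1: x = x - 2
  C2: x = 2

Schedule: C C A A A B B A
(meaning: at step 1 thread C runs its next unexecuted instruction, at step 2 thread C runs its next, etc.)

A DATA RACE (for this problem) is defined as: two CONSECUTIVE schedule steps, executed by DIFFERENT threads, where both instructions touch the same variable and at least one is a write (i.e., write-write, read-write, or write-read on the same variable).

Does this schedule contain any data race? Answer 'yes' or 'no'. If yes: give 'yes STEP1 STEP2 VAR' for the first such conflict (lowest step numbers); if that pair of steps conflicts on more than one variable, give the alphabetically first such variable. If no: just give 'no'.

Steps 1,2: same thread (C). No race.
Steps 2,3: C(x = 2) vs A(x = x + 2). RACE on x (W-W).
Steps 3,4: same thread (A). No race.
Steps 4,5: same thread (A). No race.
Steps 5,6: A(r=x,w=x) vs B(r=y,w=y). No conflict.
Steps 6,7: same thread (B). No race.
Steps 7,8: B(y = 5) vs A(y = y + 2). RACE on y (W-W).
First conflict at steps 2,3.

Answer: yes 2 3 x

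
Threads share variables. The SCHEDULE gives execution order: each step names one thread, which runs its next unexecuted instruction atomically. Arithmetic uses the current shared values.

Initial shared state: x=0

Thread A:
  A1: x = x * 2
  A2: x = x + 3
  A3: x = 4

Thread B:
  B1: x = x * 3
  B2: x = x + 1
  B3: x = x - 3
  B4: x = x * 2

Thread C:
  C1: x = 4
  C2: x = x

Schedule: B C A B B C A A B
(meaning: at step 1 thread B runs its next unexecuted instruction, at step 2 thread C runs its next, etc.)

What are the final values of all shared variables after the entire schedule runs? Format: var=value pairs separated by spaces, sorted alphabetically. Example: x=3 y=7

Step 1: thread B executes B1 (x = x * 3). Shared: x=0. PCs: A@0 B@1 C@0
Step 2: thread C executes C1 (x = 4). Shared: x=4. PCs: A@0 B@1 C@1
Step 3: thread A executes A1 (x = x * 2). Shared: x=8. PCs: A@1 B@1 C@1
Step 4: thread B executes B2 (x = x + 1). Shared: x=9. PCs: A@1 B@2 C@1
Step 5: thread B executes B3 (x = x - 3). Shared: x=6. PCs: A@1 B@3 C@1
Step 6: thread C executes C2 (x = x). Shared: x=6. PCs: A@1 B@3 C@2
Step 7: thread A executes A2 (x = x + 3). Shared: x=9. PCs: A@2 B@3 C@2
Step 8: thread A executes A3 (x = 4). Shared: x=4. PCs: A@3 B@3 C@2
Step 9: thread B executes B4 (x = x * 2). Shared: x=8. PCs: A@3 B@4 C@2

Answer: x=8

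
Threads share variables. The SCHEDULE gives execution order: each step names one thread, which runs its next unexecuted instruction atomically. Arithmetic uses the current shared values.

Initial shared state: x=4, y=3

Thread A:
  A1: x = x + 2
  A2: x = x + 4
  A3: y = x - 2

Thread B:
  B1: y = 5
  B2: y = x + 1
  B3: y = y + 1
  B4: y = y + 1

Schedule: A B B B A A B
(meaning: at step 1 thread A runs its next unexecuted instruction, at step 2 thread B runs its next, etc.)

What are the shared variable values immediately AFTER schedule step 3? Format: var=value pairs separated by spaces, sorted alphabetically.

Step 1: thread A executes A1 (x = x + 2). Shared: x=6 y=3. PCs: A@1 B@0
Step 2: thread B executes B1 (y = 5). Shared: x=6 y=5. PCs: A@1 B@1
Step 3: thread B executes B2 (y = x + 1). Shared: x=6 y=7. PCs: A@1 B@2

Answer: x=6 y=7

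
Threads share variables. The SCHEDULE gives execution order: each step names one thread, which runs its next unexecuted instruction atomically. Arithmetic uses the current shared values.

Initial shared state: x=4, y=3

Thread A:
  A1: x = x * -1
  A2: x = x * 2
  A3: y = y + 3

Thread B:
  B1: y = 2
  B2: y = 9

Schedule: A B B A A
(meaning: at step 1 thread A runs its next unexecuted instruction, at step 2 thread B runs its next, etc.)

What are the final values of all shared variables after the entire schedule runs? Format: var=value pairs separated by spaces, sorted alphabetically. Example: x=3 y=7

Answer: x=-8 y=12

Derivation:
Step 1: thread A executes A1 (x = x * -1). Shared: x=-4 y=3. PCs: A@1 B@0
Step 2: thread B executes B1 (y = 2). Shared: x=-4 y=2. PCs: A@1 B@1
Step 3: thread B executes B2 (y = 9). Shared: x=-4 y=9. PCs: A@1 B@2
Step 4: thread A executes A2 (x = x * 2). Shared: x=-8 y=9. PCs: A@2 B@2
Step 5: thread A executes A3 (y = y + 3). Shared: x=-8 y=12. PCs: A@3 B@2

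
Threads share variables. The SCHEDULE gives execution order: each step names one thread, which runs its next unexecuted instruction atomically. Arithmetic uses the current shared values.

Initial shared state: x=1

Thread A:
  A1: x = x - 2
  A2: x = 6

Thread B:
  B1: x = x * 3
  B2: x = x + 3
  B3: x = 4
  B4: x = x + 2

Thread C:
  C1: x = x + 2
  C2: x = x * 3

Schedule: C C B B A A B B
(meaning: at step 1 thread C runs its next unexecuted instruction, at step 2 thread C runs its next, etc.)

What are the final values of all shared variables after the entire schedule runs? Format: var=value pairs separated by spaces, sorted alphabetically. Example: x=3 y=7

Step 1: thread C executes C1 (x = x + 2). Shared: x=3. PCs: A@0 B@0 C@1
Step 2: thread C executes C2 (x = x * 3). Shared: x=9. PCs: A@0 B@0 C@2
Step 3: thread B executes B1 (x = x * 3). Shared: x=27. PCs: A@0 B@1 C@2
Step 4: thread B executes B2 (x = x + 3). Shared: x=30. PCs: A@0 B@2 C@2
Step 5: thread A executes A1 (x = x - 2). Shared: x=28. PCs: A@1 B@2 C@2
Step 6: thread A executes A2 (x = 6). Shared: x=6. PCs: A@2 B@2 C@2
Step 7: thread B executes B3 (x = 4). Shared: x=4. PCs: A@2 B@3 C@2
Step 8: thread B executes B4 (x = x + 2). Shared: x=6. PCs: A@2 B@4 C@2

Answer: x=6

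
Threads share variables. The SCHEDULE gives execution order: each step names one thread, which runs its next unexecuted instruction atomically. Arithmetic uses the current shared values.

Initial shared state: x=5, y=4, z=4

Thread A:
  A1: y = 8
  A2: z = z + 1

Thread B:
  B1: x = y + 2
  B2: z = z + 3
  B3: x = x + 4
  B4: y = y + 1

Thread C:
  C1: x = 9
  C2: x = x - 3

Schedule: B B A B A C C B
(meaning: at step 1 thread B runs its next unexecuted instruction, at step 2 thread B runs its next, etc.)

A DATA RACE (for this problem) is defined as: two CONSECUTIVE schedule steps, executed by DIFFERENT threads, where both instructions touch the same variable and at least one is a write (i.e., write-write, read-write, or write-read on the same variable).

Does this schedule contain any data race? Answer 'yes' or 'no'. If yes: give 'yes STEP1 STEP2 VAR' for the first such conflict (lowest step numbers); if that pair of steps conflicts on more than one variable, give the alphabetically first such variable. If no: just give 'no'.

Answer: no

Derivation:
Steps 1,2: same thread (B). No race.
Steps 2,3: B(r=z,w=z) vs A(r=-,w=y). No conflict.
Steps 3,4: A(r=-,w=y) vs B(r=x,w=x). No conflict.
Steps 4,5: B(r=x,w=x) vs A(r=z,w=z). No conflict.
Steps 5,6: A(r=z,w=z) vs C(r=-,w=x). No conflict.
Steps 6,7: same thread (C). No race.
Steps 7,8: C(r=x,w=x) vs B(r=y,w=y). No conflict.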